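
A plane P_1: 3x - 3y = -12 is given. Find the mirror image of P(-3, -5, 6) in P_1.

λ = (n·P − d)/|n|² = (6 − (-12))/18 = 1.
Reflection = P − 2λn = (-3, -5, 6) − 2·(3, -3, 0) = (-9, 1, 6).

(-9, 1, 6)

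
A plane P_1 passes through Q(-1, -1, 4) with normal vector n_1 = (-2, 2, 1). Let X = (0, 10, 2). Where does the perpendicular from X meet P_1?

(4, 6, 0)

P_1: n_1·r = n_1·Q gives -2x + 2y + z = 4.
Foot = X − λn with λ = (n·X − d)/|n|² = (22 − 4)/9 = 2.
Foot = (0, 10, 2) − 2·(-2, 2, 1) = (4, 6, 0).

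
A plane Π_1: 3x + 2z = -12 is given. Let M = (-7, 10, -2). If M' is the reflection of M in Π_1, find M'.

(-1, 10, 2)

λ = (n·M − d)/|n|² = (-25 − (-12))/13 = -1.
Reflection = M − 2λn = (-7, 10, -2) − (-2)·(3, 0, 2) = (-1, 10, 2).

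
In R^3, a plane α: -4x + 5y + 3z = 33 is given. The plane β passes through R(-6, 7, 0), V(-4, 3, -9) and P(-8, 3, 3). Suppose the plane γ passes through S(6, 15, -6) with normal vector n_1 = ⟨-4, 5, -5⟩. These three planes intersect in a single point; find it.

(-4, 7, -6)

RV = (2, -4, -9), RP = (-2, -4, 3); a normal to β is RV × RP = (-48, 12, -16).
Using R: β has equation -48x + 12y - 16z = 372.
γ: n_1·r = n_1·S gives -4x + 5y - 5z = 81.
Solving the 3×3 linear system -4x + 5y + 3z = 33, -48x + 12y - 16z = 372, -4x + 5y - 5z = 81 (e.g. by elimination or Cramer's rule, determinant = -1536) gives (-4, 7, -6).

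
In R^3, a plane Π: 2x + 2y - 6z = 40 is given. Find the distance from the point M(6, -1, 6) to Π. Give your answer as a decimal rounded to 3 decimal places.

n·M − d = (2)·(6) + (2)·(-1) + (-6)·(6) − 40 = -66; |n| = √44.
Distance = |-66| / √44 = 66/√44 ≈ 9.950.

9.950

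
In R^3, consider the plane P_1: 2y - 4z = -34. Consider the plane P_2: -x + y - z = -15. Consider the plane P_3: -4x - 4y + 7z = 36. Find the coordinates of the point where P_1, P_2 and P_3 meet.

Solving the 3×3 linear system 2y - 4z = -34, -x + y - z = -15, -4x - 4y + 7z = 36 (e.g. by elimination or Cramer's rule, determinant = -10) gives (6, -1, 8).

(6, -1, 8)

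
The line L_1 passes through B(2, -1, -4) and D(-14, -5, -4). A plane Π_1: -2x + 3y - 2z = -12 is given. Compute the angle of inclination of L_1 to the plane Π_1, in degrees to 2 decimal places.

A direction vector for L_1 is D − B = (-16, -4, 0).
sin θ = |n·v| / (|n||v|) = |20| / (√17 · √272) = 0.29412.
θ ≈ 17.10°.

17.10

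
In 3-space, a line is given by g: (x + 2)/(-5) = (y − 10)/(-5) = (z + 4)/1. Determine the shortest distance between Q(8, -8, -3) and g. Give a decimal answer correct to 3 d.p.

19.800

g has direction (-5, -5, 1) through (-2, 10, -4).
Taking (-2, 10, -4) on g with direction v = (-5, -5, 1): w = Q − (-2, 10, -4) = (10, -18, 1), and w × v = (-13, -15, -140).
Distance = |w × v| / |v| = √19994 / √51 ≈ 19.800.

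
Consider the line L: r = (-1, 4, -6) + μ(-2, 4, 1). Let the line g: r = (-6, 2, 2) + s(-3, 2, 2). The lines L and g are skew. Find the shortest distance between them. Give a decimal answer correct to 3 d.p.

3.184

Common perpendicular direction n = (-2, 4, 1) × (-3, 2, 2) = (6, 1, 8).
With w = (-6, 2, 2) − (-1, 4, -6) = (-5, -2, 8), w · n = 32.
Distance = |w · n| / |n| = |32| / √101 ≈ 3.184.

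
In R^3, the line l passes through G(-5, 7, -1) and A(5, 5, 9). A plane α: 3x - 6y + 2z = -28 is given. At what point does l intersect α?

A direction vector for l is A − G = (10, -2, 10).
Substitute r = (-5, 7, -1) + t(10, -2, 10) into the plane: -59 + 62t = -28, so t = 1/2.
Intersection: (-5, 7, -1) + (1/2)·(10, -2, 10) = (0, 6, 4).

(0, 6, 4)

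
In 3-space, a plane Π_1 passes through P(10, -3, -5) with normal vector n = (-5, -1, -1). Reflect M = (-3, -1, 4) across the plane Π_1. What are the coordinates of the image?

Π_1: n·r = n·P gives -5x - y - z = -42.
λ = (n·M − d)/|n|² = (12 − (-42))/27 = 2.
Reflection = M − 2λn = (-3, -1, 4) − 4·(-5, -1, -1) = (17, 3, 8).

(17, 3, 8)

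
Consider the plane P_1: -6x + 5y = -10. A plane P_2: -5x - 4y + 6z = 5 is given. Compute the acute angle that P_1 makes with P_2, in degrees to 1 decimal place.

81.6

cos θ = |n₁·n₂| / (|n₁||n₂|) = |10| / (√61 · √77).
θ = arccos(0.14591) ≈ 81.6°.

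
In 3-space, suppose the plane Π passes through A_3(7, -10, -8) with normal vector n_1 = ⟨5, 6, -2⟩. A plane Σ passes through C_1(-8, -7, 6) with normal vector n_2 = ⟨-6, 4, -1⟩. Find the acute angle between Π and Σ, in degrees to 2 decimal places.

86.09

Π: n_1·r = n_1·A_3 gives 5x + 6y - 2z = -9.
Σ: n_2·r = n_2·C_1 gives -6x + 4y - z = 14.
cos θ = |n₁·n₂| / (|n₁||n₂|) = |-4| / (√65 · √53).
θ = arccos(0.06815) ≈ 86.09°.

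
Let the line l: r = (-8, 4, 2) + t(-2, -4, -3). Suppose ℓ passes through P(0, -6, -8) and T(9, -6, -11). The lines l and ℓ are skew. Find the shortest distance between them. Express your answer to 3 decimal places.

1.312

A direction vector for ℓ is T − P = (9, 0, -3).
Common perpendicular direction n = (-2, -4, -3) × (9, 0, -3) = (12, -33, 36).
With w = (0, -6, -8) − (-8, 4, 2) = (8, -10, -10), w · n = 66.
Distance = |w · n| / |n| = |66| / √2529 ≈ 1.312.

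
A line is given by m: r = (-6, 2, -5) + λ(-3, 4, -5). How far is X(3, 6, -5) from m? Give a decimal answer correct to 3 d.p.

Taking (-6, 2, -5) on m with direction v = (-3, 4, -5): w = X − (-6, 2, -5) = (9, 4, 0), and w × v = (-20, 45, 48).
Distance = |w × v| / |v| = √4729 / √50 ≈ 9.725.

9.725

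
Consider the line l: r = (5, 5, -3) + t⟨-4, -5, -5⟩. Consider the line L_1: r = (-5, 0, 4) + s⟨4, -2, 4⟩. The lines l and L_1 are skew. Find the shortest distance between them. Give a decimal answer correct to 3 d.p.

Common perpendicular direction n = (-4, -5, -5) × (4, -2, 4) = (-30, -4, 28).
With w = (-5, 0, 4) − (5, 5, -3) = (-10, -5, 7), w · n = 516.
Distance = |w · n| / |n| = |516| / √1700 ≈ 12.515.

12.515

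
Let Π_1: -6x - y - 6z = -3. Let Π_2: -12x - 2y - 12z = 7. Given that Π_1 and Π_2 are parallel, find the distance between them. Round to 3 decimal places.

0.761

Rescale Π_2 by 1/2: -6x - y - 6z = 7/2. Then distance = |-3 − (7/2)| / √73 ≈ 0.761.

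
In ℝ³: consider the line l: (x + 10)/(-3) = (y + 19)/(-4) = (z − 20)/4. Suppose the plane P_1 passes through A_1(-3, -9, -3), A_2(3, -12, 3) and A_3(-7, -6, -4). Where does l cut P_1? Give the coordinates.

(-1, -7, 8)

l has direction (-3, -4, 4) through (-10, -19, 20).
A_1A_2 = (6, -3, 6), A_1A_3 = (-4, 3, -1); a normal to P_1 is A_1A_2 × A_1A_3 = (-15, -18, 6).
Using A_1: P_1 has equation -15x - 18y + 6z = 189.
Substitute r = (-10, -19, 20) + t(-3, -4, 4) into the plane: 612 + 141t = 189, so t = -3.
Intersection: (-10, -19, 20) + (-3)·(-3, -4, 4) = (-1, -7, 8).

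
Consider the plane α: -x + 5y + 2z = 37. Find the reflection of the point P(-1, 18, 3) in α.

λ = (n·P − d)/|n|² = (97 − 37)/30 = 2.
Reflection = P − 2λn = (-1, 18, 3) − 4·(-1, 5, 2) = (3, -2, -5).

(3, -2, -5)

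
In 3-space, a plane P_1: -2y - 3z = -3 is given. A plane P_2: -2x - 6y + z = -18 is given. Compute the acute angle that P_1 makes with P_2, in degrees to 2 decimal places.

cos θ = |n₁·n₂| / (|n₁||n₂|) = |9| / (√13 · √41).
θ = arccos(0.38983) ≈ 67.06°.

67.06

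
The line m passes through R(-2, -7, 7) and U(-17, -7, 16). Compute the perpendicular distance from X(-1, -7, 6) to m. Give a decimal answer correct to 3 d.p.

A direction vector for m is U − R = (-15, 0, 9).
Taking (-2, -7, 7) on m with direction v = (-15, 0, 9): w = X − (-2, -7, 7) = (1, 0, -1), and w × v = (0, 6, 0).
Distance = |w × v| / |v| = √36 / √306 ≈ 0.343.

0.343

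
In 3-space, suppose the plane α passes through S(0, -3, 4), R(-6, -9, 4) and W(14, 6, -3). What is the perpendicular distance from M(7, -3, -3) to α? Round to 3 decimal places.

1.262

SR = (-6, -6, 0), SW = (14, 9, -7); a normal to α is SR × SW = (42, -42, 30).
Using S: α has equation 42x - 42y + 30z = 246.
n·M − d = (42)·(7) + (-42)·(-3) + (30)·(-3) − 246 = 84; |n| = √4428.
Distance = |84| / √4428 = 84/√4428 ≈ 1.262.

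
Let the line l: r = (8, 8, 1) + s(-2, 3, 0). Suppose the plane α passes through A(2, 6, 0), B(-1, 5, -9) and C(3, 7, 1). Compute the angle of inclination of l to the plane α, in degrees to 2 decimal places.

67.62

AB = (-3, -1, -9), AC = (1, 1, 1); a normal to α is AB × AC = (8, -6, -2).
Using A: α has equation 8x - 6y - 2z = -20.
sin θ = |n·v| / (|n||v|) = |-34| / (√104 · √13) = 0.92468.
θ ≈ 67.62°.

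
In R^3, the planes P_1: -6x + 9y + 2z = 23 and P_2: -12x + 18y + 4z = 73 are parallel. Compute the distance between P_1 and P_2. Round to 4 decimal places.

Rescale P_2 by 1/2: -6x + 9y + 2z = 73/2. Then distance = |23 − (73/2)| / √121 ≈ 1.2273.

1.2273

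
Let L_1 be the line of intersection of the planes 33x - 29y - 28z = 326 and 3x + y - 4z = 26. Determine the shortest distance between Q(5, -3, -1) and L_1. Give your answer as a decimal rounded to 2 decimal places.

2.06

Direction of L_1: (33, -29, -28) × (3, 1, -4) = (144, 48, 120).
A point on L_1: solving the two plane equations with x = 3 gives (3, -3, -5).
Taking (3, -3, -5) on L_1 with direction v = (144, 48, 120): w = Q − (3, -3, -5) = (2, 0, 4), and w × v = (-192, 336, 96).
Distance = |w × v| / |v| = √158976 / √37440 ≈ 2.06.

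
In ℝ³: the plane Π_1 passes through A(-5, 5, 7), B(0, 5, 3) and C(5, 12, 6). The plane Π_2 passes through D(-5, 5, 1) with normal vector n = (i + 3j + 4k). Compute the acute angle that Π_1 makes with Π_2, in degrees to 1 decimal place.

AB = (5, 0, -4), AC = (10, 7, -1); a normal to Π_1 is AB × AC = (28, -35, 35).
Using A: Π_1 has equation 28x - 35y + 35z = -70.
Π_2: n·r = n·D gives x + 3y + 4z = 14.
cos θ = |n₁·n₂| / (|n₁||n₂|) = |63| / (√3234 · √26).
θ = arccos(0.21726) ≈ 77.5°.

77.5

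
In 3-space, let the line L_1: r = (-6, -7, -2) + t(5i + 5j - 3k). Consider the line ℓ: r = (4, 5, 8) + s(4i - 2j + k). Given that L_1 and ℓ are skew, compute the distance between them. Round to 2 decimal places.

14.90

Common perpendicular direction n = (5, 5, -3) × (4, -2, 1) = (-1, -17, -30).
With w = (4, 5, 8) − (-6, -7, -2) = (10, 12, 10), w · n = -514.
Distance = |w · n| / |n| = |-514| / √1190 ≈ 14.90.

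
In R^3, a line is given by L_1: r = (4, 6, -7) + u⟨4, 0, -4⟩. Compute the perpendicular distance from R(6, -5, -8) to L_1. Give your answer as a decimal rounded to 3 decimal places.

Taking (4, 6, -7) on L_1 with direction v = (4, 0, -4): w = R − (4, 6, -7) = (2, -11, -1), and w × v = (44, 4, 44).
Distance = |w × v| / |v| = √3888 / √32 ≈ 11.023.

11.023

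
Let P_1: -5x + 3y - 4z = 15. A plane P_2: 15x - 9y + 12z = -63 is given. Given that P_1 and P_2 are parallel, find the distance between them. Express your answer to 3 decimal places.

0.849

Rescale P_2 by 1/(-3): -5x + 3y - 4z = 21. Then distance = |15 − 21| / √50 ≈ 0.849.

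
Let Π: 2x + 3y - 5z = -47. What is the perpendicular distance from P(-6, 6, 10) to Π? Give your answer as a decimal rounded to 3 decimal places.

n·P − d = (2)·(-6) + (3)·(6) + (-5)·(10) − (-47) = 3; |n| = √38.
Distance = |3| / √38 = 3/√38 ≈ 0.487.

0.487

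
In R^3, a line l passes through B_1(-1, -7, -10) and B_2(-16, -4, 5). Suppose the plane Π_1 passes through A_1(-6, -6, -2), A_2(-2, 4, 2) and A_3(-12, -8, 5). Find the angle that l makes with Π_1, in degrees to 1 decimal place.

13.8

A direction vector for l is B_2 − B_1 = (-15, 3, 15).
A_1A_2 = (4, 10, 4), A_1A_3 = (-6, -2, 7); a normal to Π_1 is A_1A_2 × A_1A_3 = (78, -52, 52).
Using A_1: Π_1 has equation 78x - 52y + 52z = -260.
sin θ = |n·v| / (|n||v|) = |-546| / (√11492 · √459) = 0.23773.
θ ≈ 13.8°.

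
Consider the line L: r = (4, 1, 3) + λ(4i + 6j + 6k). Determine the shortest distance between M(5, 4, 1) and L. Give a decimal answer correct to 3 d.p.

Taking (4, 1, 3) on L with direction v = (4, 6, 6): w = M − (4, 1, 3) = (1, 3, -2), and w × v = (30, -14, -6).
Distance = |w × v| / |v| = √1132 / √88 ≈ 3.587.

3.587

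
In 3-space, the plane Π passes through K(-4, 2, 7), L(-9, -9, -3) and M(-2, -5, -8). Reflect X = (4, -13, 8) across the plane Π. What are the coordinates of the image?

KL = (-5, -11, -10), KM = (2, -7, -15); a normal to Π is KL × KM = (95, -95, 57).
Using K: Π has equation 95x - 95y + 57z = -171.
λ = (n·X − d)/|n|² = (2071 − (-171))/21299 = 2/19.
Reflection = X − 2λn = (4, -13, 8) − (4/19)·(95, -95, 57) = (-16, 7, -4).

(-16, 7, -4)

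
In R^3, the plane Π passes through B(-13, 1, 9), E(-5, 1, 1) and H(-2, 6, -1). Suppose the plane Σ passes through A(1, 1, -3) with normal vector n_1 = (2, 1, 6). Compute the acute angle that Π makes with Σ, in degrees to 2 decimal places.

BE = (8, 0, -8), BH = (11, 5, -10); a normal to Π is BE × BH = (40, -8, 40).
Using B: Π has equation 40x - 8y + 40z = -168.
Σ: n_1·r = n_1·A gives 2x + y + 6z = -15.
cos θ = |n₁·n₂| / (|n₁||n₂|) = |312| / (√3264 · √41).
θ = arccos(0.85288) ≈ 31.47°.

31.47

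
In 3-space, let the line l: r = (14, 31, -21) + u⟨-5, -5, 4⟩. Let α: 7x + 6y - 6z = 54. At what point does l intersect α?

Substitute r = (14, 31, -21) + t(-5, -5, 4) into the plane: 410 + (-89)t = 54, so t = 4.
Intersection: (14, 31, -21) + 4·(-5, -5, 4) = (-6, 11, -5).

(-6, 11, -5)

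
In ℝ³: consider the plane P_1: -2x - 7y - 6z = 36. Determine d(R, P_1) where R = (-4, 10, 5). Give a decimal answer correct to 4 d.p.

13.5680

n·R − d = (-2)·(-4) + (-7)·(10) + (-6)·(5) − 36 = -128; |n| = √89.
Distance = |-128| / √89 = 128/√89 ≈ 13.5680.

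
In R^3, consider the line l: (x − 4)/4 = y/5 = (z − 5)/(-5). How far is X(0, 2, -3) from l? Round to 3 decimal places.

8.154

l has direction (4, 5, -5) through (4, 0, 5).
Taking (4, 0, 5) on l with direction v = (4, 5, -5): w = X − (4, 0, 5) = (-4, 2, -8), and w × v = (30, -52, -28).
Distance = |w × v| / |v| = √4388 / √66 ≈ 8.154.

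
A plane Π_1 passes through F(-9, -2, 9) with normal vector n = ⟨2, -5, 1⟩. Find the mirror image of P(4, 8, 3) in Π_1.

Π_1: n·r = n·F gives 2x - 5y + z = 1.
λ = (n·P − d)/|n|² = (-29 − 1)/30 = -1.
Reflection = P − 2λn = (4, 8, 3) − (-2)·(2, -5, 1) = (8, -2, 5).

(8, -2, 5)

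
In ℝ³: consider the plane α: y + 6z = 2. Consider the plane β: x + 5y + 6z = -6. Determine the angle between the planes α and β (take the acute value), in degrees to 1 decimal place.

cos θ = |n₁·n₂| / (|n₁||n₂|) = |41| / (√37 · √62).
θ = arccos(0.85603) ≈ 31.1°.

31.1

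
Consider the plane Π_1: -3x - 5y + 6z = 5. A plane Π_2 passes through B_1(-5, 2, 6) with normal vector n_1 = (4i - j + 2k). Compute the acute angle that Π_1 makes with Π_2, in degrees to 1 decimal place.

Π_2: n_1·r = n_1·B_1 gives 4x - y + 2z = -10.
cos θ = |n₁·n₂| / (|n₁||n₂|) = |5| / (√70 · √21).
θ = arccos(0.13041) ≈ 82.5°.

82.5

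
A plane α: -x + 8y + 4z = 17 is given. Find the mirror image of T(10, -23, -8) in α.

(4, 25, 16)

λ = (n·T − d)/|n|² = (-226 − 17)/81 = -3.
Reflection = T − 2λn = (10, -23, -8) − (-6)·(-1, 8, 4) = (4, 25, 16).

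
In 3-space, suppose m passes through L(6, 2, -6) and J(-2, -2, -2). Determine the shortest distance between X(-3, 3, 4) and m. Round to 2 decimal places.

7.78

A direction vector for m is J − L = (-8, -4, 4).
Taking (6, 2, -6) on m with direction v = (-8, -4, 4): w = X − (6, 2, -6) = (-9, 1, 10), and w × v = (44, -44, 44).
Distance = |w × v| / |v| = √5808 / √96 ≈ 7.78.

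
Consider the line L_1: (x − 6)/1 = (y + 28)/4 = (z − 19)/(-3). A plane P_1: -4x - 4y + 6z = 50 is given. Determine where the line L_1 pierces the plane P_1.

(10, -12, 7)

L_1 has direction (1, 4, -3) through (6, -28, 19).
Substitute r = (6, -28, 19) + t(1, 4, -3) into the plane: 202 + (-38)t = 50, so t = 4.
Intersection: (6, -28, 19) + 4·(1, 4, -3) = (10, -12, 7).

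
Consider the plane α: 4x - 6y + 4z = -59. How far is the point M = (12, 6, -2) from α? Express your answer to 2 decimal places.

n·M − d = (4)·(12) + (-6)·(6) + (4)·(-2) − (-59) = 63; |n| = √68.
Distance = |63| / √68 = 63/√68 ≈ 7.64.

7.64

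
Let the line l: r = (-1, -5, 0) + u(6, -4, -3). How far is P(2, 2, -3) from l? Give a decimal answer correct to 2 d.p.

Taking (-1, -5, 0) on l with direction v = (6, -4, -3): w = P − (-1, -5, 0) = (3, 7, -3), and w × v = (-33, -9, -54).
Distance = |w × v| / |v| = √4086 / √61 ≈ 8.18.

8.18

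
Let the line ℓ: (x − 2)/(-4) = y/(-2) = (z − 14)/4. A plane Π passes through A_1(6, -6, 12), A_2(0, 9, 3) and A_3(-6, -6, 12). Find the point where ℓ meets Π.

(10, 4, 6)

ℓ has direction (-4, -2, 4) through (2, 0, 14).
A_1A_2 = (-6, 15, -9), A_1A_3 = (-12, 0, 0); a normal to Π is A_1A_2 × A_1A_3 = (0, 108, 180).
Using A_1: Π has equation 108y + 180z = 1512.
Substitute r = (2, 0, 14) + t(-4, -2, 4) into the plane: 2520 + 504t = 1512, so t = -2.
Intersection: (2, 0, 14) + (-2)·(-4, -2, 4) = (10, 4, 6).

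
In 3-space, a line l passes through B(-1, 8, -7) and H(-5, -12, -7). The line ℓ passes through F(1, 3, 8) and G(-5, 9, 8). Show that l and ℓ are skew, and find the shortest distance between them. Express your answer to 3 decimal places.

15.000

A direction vector for l is H − B = (-4, -20, 0).
A direction vector for ℓ is G − F = (-6, 6, 0).
Common perpendicular direction n = (-4, -20, 0) × (-6, 6, 0) = (0, 0, -144).
With w = (1, 3, 8) − (-1, 8, -7) = (2, -5, 15), w · n = -2160.
Since n ≠ 0 the lines are not parallel, and w · n = -2160 ≠ 0 so they do not intersect; hence they are skew.
Distance = |w · n| / |n| = |-2160| / √20736 ≈ 15.000.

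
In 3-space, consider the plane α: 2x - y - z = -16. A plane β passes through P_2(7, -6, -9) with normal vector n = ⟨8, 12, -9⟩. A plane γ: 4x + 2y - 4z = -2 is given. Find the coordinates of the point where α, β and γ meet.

β: n·r = n·P_2 gives 8x + 12y - 9z = 65.
Solving the 3×3 linear system 2x - y - z = -16, 8x + 12y - 9z = 65, 4x + 2y - 4z = -2 (e.g. by elimination or Cramer's rule, determinant = -24) gives (-2, 9, 3).

(-2, 9, 3)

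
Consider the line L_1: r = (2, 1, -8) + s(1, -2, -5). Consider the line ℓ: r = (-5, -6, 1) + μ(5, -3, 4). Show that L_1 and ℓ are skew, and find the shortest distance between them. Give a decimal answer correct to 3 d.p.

11.335

Common perpendicular direction n = (1, -2, -5) × (5, -3, 4) = (-23, -29, 7).
With w = (-5, -6, 1) − (2, 1, -8) = (-7, -7, 9), w · n = 427.
Since n ≠ 0 the lines are not parallel, and w · n = 427 ≠ 0 so they do not intersect; hence they are skew.
Distance = |w · n| / |n| = |427| / √1419 ≈ 11.335.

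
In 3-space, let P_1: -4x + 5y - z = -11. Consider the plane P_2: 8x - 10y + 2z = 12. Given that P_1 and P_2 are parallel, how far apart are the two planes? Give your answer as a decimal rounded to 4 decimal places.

0.7715

Rescale P_2 by 1/(-2): -4x + 5y - z = -6. Then distance = |-11 − (-6)| / √42 ≈ 0.7715.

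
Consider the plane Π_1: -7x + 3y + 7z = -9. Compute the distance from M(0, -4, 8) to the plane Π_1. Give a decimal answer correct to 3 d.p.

5.124

n·M − d = (-7)·(0) + (3)·(-4) + (7)·(8) − (-9) = 53; |n| = √107.
Distance = |53| / √107 = 53/√107 ≈ 5.124.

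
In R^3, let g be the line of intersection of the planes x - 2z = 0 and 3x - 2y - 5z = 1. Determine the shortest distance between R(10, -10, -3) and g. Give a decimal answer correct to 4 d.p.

13.0639

Direction of g: (1, 0, -2) × (3, -2, -5) = (-4, -1, -2).
A point on g: solving the two plane equations with x = 10 gives (10, 2, 5).
Taking (10, 2, 5) on g with direction v = (-4, -1, -2): w = R − (10, 2, 5) = (0, -12, -8), and w × v = (16, 32, -48).
Distance = |w × v| / |v| = √3584 / √21 ≈ 13.0639.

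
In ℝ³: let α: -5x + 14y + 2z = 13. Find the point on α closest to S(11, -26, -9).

Foot = S − λn with λ = (n·S − d)/|n|² = (-437 − 13)/225 = -2.
Foot = (11, -26, -9) − (-2)·(-5, 14, 2) = (1, 2, -5).

(1, 2, -5)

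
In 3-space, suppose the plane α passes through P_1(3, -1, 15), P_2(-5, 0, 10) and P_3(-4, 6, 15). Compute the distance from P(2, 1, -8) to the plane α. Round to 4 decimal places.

16.6836

P_1P_2 = (-8, 1, -5), P_1P_3 = (-7, 7, 0); a normal to α is P_1P_2 × P_1P_3 = (35, 35, -49).
Using P_1: α has equation 35x + 35y - 49z = -665.
n·P − d = (35)·(2) + (35)·(1) + (-49)·(-8) − (-665) = 1162; |n| = √4851.
Distance = |1162| / √4851 = 1162/√4851 ≈ 16.6836.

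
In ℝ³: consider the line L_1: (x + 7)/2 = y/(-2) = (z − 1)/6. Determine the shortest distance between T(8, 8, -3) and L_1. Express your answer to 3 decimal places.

17.399

L_1 has direction (2, -2, 6) through (-7, 0, 1).
Taking (-7, 0, 1) on L_1 with direction v = (2, -2, 6): w = T − (-7, 0, 1) = (15, 8, -4), and w × v = (40, -98, -46).
Distance = |w × v| / |v| = √13320 / √44 ≈ 17.399.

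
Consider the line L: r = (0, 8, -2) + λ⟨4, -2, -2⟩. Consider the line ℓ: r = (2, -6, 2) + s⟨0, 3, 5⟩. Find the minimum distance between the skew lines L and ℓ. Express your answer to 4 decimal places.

Common perpendicular direction n = (4, -2, -2) × (0, 3, 5) = (-4, -20, 12).
With w = (2, -6, 2) − (0, 8, -2) = (2, -14, 4), w · n = 320.
Distance = |w · n| / |n| = |320| / √560 ≈ 13.5225.

13.5225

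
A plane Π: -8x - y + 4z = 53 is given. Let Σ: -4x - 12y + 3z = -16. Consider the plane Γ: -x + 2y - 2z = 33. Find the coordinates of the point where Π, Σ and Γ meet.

(-11, 3, -8)

Solving the 3×3 linear system -8x - y + 4z = 53, -4x - 12y + 3z = -16, -x + 2y - 2z = 33 (e.g. by elimination or Cramer's rule, determinant = -213) gives (-11, 3, -8).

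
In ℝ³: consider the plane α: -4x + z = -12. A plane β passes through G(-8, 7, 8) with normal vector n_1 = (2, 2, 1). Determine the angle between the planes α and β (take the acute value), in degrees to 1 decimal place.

β: n_1·r = n_1·G gives 2x + 2y + z = 6.
cos θ = |n₁·n₂| / (|n₁||n₂|) = |-7| / (√17 · √9).
θ = arccos(0.56592) ≈ 55.5°.

55.5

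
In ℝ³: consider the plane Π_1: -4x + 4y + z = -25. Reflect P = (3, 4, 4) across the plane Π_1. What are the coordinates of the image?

(11, -4, 2)

λ = (n·P − d)/|n|² = (8 − (-25))/33 = 1.
Reflection = P − 2λn = (3, 4, 4) − 2·(-4, 4, 1) = (11, -4, 2).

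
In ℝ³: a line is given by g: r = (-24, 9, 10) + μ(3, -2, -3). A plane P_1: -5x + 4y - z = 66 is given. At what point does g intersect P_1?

(-12, 1, -2)

Substitute r = (-24, 9, 10) + t(3, -2, -3) into the plane: 146 + (-20)t = 66, so t = 4.
Intersection: (-24, 9, 10) + 4·(3, -2, -3) = (-12, 1, -2).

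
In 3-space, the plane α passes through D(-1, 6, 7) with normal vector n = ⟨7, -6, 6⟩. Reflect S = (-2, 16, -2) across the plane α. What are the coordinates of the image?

(12, 4, 10)

α: n·r = n·D gives 7x - 6y + 6z = -1.
λ = (n·S − d)/|n|² = (-122 − (-1))/121 = -1.
Reflection = S − 2λn = (-2, 16, -2) − (-2)·(7, -6, 6) = (12, 4, 10).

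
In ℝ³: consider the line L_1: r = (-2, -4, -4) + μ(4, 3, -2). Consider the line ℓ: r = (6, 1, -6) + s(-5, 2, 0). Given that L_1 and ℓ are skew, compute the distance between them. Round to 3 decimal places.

1.417

Common perpendicular direction n = (4, 3, -2) × (-5, 2, 0) = (4, 10, 23).
With w = (6, 1, -6) − (-2, -4, -4) = (8, 5, -2), w · n = 36.
Distance = |w · n| / |n| = |36| / √645 ≈ 1.417.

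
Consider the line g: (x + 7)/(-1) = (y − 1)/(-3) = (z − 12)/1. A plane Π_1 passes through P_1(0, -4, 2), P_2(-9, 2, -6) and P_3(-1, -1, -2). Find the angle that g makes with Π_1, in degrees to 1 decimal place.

g has direction (-1, -3, 1) through (-7, 1, 12).
P_1P_2 = (-9, 6, -8), P_1P_3 = (-1, 3, -4); a normal to Π_1 is P_1P_2 × P_1P_3 = (0, -28, -21).
Using P_1: Π_1 has equation -28y - 21z = 70.
sin θ = |n·v| / (|n||v|) = |63| / (√1225 · √11) = 0.54272.
θ ≈ 32.9°.

32.9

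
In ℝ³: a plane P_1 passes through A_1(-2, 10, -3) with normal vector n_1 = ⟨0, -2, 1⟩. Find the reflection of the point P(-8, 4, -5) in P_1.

(-8, 12, -9)

P_1: n_1·r = n_1·A_1 gives -2y + z = -23.
λ = (n·P − d)/|n|² = (-13 − (-23))/5 = 2.
Reflection = P − 2λn = (-8, 4, -5) − 4·(0, -2, 1) = (-8, 12, -9).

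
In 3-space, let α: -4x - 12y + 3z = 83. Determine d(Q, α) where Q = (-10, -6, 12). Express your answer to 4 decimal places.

5.0000

n·Q − d = (-4)·(-10) + (-12)·(-6) + (3)·(12) − 83 = 65; |n| = √169.
Distance = |65| / √169 = 65/√169 ≈ 5.0000.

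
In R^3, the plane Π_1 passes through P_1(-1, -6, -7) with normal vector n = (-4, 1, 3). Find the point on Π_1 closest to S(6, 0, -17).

(-2, 2, -11)

Π_1: n·r = n·P_1 gives -4x + y + 3z = -23.
Foot = S − λn with λ = (n·S − d)/|n|² = (-75 − (-23))/26 = -2.
Foot = (6, 0, -17) − (-2)·(-4, 1, 3) = (-2, 2, -11).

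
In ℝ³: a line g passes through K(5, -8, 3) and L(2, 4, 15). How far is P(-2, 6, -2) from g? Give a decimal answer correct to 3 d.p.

A direction vector for g is L − K = (-3, 12, 12).
Taking (5, -8, 3) on g with direction v = (-3, 12, 12): w = P − (5, -8, 3) = (-7, 14, -5), and w × v = (228, 99, -42).
Distance = |w × v| / |v| = √63549 / √297 ≈ 14.628.

14.628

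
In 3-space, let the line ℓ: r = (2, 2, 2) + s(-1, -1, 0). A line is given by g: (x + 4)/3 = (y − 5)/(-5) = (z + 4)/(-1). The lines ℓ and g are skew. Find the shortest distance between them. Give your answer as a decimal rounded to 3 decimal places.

g has direction (3, -5, -1) through (-4, 5, -4).
Common perpendicular direction n = (-1, -1, 0) × (3, -5, -1) = (1, -1, 8).
With w = (-4, 5, -4) − (2, 2, 2) = (-6, 3, -6), w · n = -57.
Distance = |w · n| / |n| = |-57| / √66 ≈ 7.016.

7.016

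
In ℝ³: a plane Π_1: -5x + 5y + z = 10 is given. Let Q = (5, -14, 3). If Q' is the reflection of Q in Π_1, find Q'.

(-15, 6, 7)

λ = (n·Q − d)/|n|² = (-92 − 10)/51 = -2.
Reflection = Q − 2λn = (5, -14, 3) − (-4)·(-5, 5, 1) = (-15, 6, 7).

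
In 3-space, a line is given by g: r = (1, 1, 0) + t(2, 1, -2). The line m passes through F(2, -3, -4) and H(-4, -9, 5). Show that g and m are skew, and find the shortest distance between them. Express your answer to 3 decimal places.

5.000

A direction vector for m is H − F = (-6, -6, 9).
Common perpendicular direction n = (2, 1, -2) × (-6, -6, 9) = (-3, -6, -6).
With w = (2, -3, -4) − (1, 1, 0) = (1, -4, -4), w · n = 45.
Since n ≠ 0 the lines are not parallel, and w · n = 45 ≠ 0 so they do not intersect; hence they are skew.
Distance = |w · n| / |n| = |45| / √81 ≈ 5.000.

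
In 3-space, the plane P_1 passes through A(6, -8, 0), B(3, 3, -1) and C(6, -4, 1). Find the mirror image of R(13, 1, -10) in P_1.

AB = (-3, 11, -1), AC = (0, 4, 1); a normal to P_1 is AB × AC = (15, 3, -12).
Using A: P_1 has equation 15x + 3y - 12z = 66.
λ = (n·R − d)/|n|² = (318 − 66)/378 = 2/3.
Reflection = R − 2λn = (13, 1, -10) − (4/3)·(15, 3, -12) = (-7, -3, 6).

(-7, -3, 6)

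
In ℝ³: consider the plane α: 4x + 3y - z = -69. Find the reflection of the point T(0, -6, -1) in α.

λ = (n·T − d)/|n|² = (-17 − (-69))/26 = 2.
Reflection = T − 2λn = (0, -6, -1) − 4·(4, 3, -1) = (-16, -18, 3).

(-16, -18, 3)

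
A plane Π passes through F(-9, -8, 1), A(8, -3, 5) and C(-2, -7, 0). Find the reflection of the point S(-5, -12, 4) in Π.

(-7, -2, 0)

FA = (17, 5, 4), FC = (7, 1, -1); a normal to Π is FA × FC = (-9, 45, -18).
Using F: Π has equation -9x + 45y - 18z = -297.
λ = (n·S − d)/|n|² = (-567 − (-297))/2430 = -1/9.
Reflection = S − 2λn = (-5, -12, 4) − (-2/9)·(-9, 45, -18) = (-7, -2, 0).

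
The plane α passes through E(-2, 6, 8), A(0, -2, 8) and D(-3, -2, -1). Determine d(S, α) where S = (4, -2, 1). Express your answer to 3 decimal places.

5.846

EA = (2, -8, 0), ED = (-1, -8, -9); a normal to α is EA × ED = (72, 18, -24).
Using E: α has equation 72x + 18y - 24z = -228.
n·S − d = (72)·(4) + (18)·(-2) + (-24)·(1) − (-228) = 456; |n| = √6084.
Distance = |456| / √6084 = 456/√6084 ≈ 5.846.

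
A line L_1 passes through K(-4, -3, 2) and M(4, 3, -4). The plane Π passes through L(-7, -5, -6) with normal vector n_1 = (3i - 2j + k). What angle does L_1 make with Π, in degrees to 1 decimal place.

7.9

A direction vector for L_1 is M − K = (8, 6, -6).
Π: n_1·r = n_1·L gives 3x - 2y + z = -17.
sin θ = |n·v| / (|n||v|) = |6| / (√14 · √136) = 0.13750.
θ ≈ 7.9°.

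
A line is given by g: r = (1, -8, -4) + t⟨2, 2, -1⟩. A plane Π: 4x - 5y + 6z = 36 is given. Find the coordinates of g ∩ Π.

Substitute r = (1, -8, -4) + t(2, 2, -1) into the plane: 20 + (-8)t = 36, so t = -2.
Intersection: (1, -8, -4) + (-2)·(2, 2, -1) = (-3, -12, -2).

(-3, -12, -2)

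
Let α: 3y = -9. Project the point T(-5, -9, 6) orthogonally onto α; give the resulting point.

(-5, -3, 6)

Foot = T − λn with λ = (n·T − d)/|n|² = (-27 − (-9))/9 = -2.
Foot = (-5, -9, 6) − (-2)·(0, 3, 0) = (-5, -3, 6).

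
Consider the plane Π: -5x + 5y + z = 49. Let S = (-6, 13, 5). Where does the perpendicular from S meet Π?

Foot = S − λn with λ = (n·S − d)/|n|² = (100 − 49)/51 = 1.
Foot = (-6, 13, 5) − 1·(-5, 5, 1) = (-1, 8, 4).

(-1, 8, 4)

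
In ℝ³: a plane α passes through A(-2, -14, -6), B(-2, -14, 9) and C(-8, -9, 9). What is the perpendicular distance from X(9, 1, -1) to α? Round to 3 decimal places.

AB = (0, 0, 15), AC = (-6, 5, 15); a normal to α is AB × AC = (-75, -90, 0).
Using A: α has equation -75x - 90y = 1410.
n·X − d = (-75)·(9) + (-90)·(1) + (0)·(-1) − 1410 = -2175; |n| = √13725.
Distance = |-2175| / √13725 = 2175/√13725 ≈ 18.565.

18.565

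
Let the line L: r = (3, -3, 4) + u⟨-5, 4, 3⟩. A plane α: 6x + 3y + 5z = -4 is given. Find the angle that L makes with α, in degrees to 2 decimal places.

2.91

sin θ = |n·v| / (|n||v|) = |-3| / (√70 · √50) = 0.05071.
θ ≈ 2.91°.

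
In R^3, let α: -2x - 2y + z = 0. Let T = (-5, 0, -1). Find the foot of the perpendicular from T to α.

(-3, 2, -2)

Foot = T − λn with λ = (n·T − d)/|n|² = (9 − 0)/9 = 1.
Foot = (-5, 0, -1) − 1·(-2, -2, 1) = (-3, 2, -2).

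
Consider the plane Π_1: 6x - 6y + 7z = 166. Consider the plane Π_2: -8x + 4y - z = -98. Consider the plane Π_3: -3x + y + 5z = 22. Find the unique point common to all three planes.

Solving the 3×3 linear system 6x - 6y + 7z = 166, -8x + 4y - z = -98, -3x + y + 5z = 22 (e.g. by elimination or Cramer's rule, determinant = -104) gives (6, -10, 10).

(6, -10, 10)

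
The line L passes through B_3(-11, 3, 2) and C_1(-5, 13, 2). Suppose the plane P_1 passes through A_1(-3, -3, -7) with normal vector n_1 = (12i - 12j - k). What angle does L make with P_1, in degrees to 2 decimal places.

14.01

A direction vector for L is C_1 − B_3 = (6, 10, 0).
P_1: n_1·r = n_1·A_1 gives 12x - 12y - z = 7.
sin θ = |n·v| / (|n||v|) = |-48| / (√289 · √136) = 0.24212.
θ ≈ 14.01°.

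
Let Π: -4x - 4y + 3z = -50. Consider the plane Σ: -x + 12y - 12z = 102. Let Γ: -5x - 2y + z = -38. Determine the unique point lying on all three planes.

Solving the 3×3 linear system -4x - 4y + 3z = -50, -x + 12y - 12z = 102, -5x - 2y + z = -38 (e.g. by elimination or Cramer's rule, determinant = -10) gives (6, -1, -10).

(6, -1, -10)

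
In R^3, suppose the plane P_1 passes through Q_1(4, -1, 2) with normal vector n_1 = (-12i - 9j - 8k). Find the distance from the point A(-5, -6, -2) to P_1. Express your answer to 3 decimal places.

10.882

P_1: n_1·r = n_1·Q_1 gives -12x - 9y - 8z = -55.
n·A − d = (-12)·(-5) + (-9)·(-6) + (-8)·(-2) − (-55) = 185; |n| = √289.
Distance = |185| / √289 = 185/√289 ≈ 10.882.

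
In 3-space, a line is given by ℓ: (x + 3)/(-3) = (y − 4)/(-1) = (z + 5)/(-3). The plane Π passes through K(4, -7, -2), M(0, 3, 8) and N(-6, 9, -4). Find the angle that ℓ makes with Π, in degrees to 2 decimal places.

ℓ has direction (-3, -1, -3) through (-3, 4, -5).
KM = (-4, 10, 10), KN = (-10, 16, -2); a normal to Π is KM × KN = (-180, -108, 36).
Using K: Π has equation -180x - 108y + 36z = -36.
sin θ = |n·v| / (|n||v|) = |540| / (√45360 · √19) = 0.58168.
θ ≈ 35.57°.

35.57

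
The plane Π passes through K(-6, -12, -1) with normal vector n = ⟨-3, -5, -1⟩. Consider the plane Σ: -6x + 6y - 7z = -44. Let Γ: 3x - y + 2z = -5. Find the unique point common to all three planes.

(-7, -12, 2)

Π: n·r = n·K gives -3x - 5y - z = 79.
Solving the 3×3 linear system -3x - 5y - z = 79, -6x + 6y - 7z = -44, 3x - y + 2z = -5 (e.g. by elimination or Cramer's rule, determinant = 42) gives (-7, -12, 2).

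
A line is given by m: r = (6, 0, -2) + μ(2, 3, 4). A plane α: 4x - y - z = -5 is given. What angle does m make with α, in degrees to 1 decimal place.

2.5

sin θ = |n·v| / (|n||v|) = |1| / (√18 · √29) = 0.04377.
θ ≈ 2.5°.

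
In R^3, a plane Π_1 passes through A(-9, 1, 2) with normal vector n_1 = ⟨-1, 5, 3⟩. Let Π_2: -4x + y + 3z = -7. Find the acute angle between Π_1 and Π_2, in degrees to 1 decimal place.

Π_1: n_1·r = n_1·A gives -x + 5y + 3z = 20.
cos θ = |n₁·n₂| / (|n₁||n₂|) = |18| / (√35 · √26).
θ = arccos(0.59669) ≈ 53.4°.

53.4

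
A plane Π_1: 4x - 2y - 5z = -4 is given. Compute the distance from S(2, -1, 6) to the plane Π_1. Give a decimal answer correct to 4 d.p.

n·S − d = (4)·(2) + (-2)·(-1) + (-5)·(6) − (-4) = -16; |n| = √45.
Distance = |-16| / √45 = 16/√45 ≈ 2.3851.

2.3851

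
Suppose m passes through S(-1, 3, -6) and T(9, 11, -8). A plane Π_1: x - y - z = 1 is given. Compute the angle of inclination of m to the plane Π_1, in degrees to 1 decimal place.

A direction vector for m is T − S = (10, 8, -2).
sin θ = |n·v| / (|n||v|) = |4| / (√3 · √168) = 0.17817.
θ ≈ 10.3°.

10.3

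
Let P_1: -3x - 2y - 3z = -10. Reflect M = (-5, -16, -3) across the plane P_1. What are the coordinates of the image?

(13, -4, 15)

λ = (n·M − d)/|n|² = (56 − (-10))/22 = 3.
Reflection = M − 2λn = (-5, -16, -3) − 6·(-3, -2, -3) = (13, -4, 15).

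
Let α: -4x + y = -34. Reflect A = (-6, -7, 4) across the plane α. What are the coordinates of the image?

(18, -13, 4)

λ = (n·A − d)/|n|² = (17 − (-34))/17 = 3.
Reflection = A − 2λn = (-6, -7, 4) − 6·(-4, 1, 0) = (18, -13, 4).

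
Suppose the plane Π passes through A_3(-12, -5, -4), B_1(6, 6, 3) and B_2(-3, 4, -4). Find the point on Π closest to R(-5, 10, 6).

(1, 4, 0)

A_3B_1 = (18, 11, 7), A_3B_2 = (9, 9, 0); a normal to Π is A_3B_1 × A_3B_2 = (-63, 63, 63).
Using A_3: Π has equation -63x + 63y + 63z = 189.
Foot = R − λn with λ = (n·R − d)/|n|² = (1323 − 189)/11907 = 2/21.
Foot = (-5, 10, 6) − (2/21)·(-63, 63, 63) = (1, 4, 0).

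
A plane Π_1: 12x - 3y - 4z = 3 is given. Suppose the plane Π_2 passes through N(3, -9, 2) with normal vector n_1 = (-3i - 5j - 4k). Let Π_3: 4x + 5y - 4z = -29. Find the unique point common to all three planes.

Π_2: n_1·r = n_1·N gives -3x - 5y - 4z = 28.
Solving the 3×3 linear system 12x - 3y - 4z = 3, -3x - 5y - 4z = 28, 4x + 5y - 4z = -29 (e.g. by elimination or Cramer's rule, determinant = 544) gives (-1, -5, 0).

(-1, -5, 0)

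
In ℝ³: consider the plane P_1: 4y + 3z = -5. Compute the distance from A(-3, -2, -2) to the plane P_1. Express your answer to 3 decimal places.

n·A − d = (0)·(-3) + (4)·(-2) + (3)·(-2) − (-5) = -9; |n| = √25.
Distance = |-9| / √25 = 9/√25 ≈ 1.800.

1.800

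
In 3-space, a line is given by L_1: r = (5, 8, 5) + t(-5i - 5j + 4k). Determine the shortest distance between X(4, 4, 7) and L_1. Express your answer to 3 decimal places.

2.121

Taking (5, 8, 5) on L_1 with direction v = (-5, -5, 4): w = X − (5, 8, 5) = (-1, -4, 2), and w × v = (-6, -6, -15).
Distance = |w × v| / |v| = √297 / √66 ≈ 2.121.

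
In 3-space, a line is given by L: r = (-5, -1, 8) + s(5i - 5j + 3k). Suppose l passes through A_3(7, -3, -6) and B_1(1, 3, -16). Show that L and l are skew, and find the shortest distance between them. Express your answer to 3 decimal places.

7.071

A direction vector for l is B_1 − A_3 = (-6, 6, -10).
Common perpendicular direction n = (5, -5, 3) × (-6, 6, -10) = (32, 32, 0).
With w = (7, -3, -6) − (-5, -1, 8) = (12, -2, -14), w · n = 320.
Since n ≠ 0 the lines are not parallel, and w · n = 320 ≠ 0 so they do not intersect; hence they are skew.
Distance = |w · n| / |n| = |320| / √2048 ≈ 7.071.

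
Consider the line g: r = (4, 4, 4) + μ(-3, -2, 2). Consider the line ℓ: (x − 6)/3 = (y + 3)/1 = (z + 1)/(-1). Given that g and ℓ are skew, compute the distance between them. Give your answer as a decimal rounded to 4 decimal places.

8.4853

ℓ has direction (3, 1, -1) through (6, -3, -1).
Common perpendicular direction n = (-3, -2, 2) × (3, 1, -1) = (0, 3, 3).
With w = (6, -3, -1) − (4, 4, 4) = (2, -7, -5), w · n = -36.
Distance = |w · n| / |n| = |-36| / √18 ≈ 8.4853.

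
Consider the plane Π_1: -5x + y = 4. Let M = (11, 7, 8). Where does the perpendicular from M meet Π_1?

(1, 9, 8)

Foot = M − λn with λ = (n·M − d)/|n|² = (-48 − 4)/26 = -2.
Foot = (11, 7, 8) − (-2)·(-5, 1, 0) = (1, 9, 8).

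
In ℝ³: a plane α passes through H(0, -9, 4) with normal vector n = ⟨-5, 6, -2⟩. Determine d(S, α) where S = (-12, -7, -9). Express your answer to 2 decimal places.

α: n·r = n·H gives -5x + 6y - 2z = -62.
n·S − d = (-5)·(-12) + (6)·(-7) + (-2)·(-9) − (-62) = 98; |n| = √65.
Distance = |98| / √65 = 98/√65 ≈ 12.16.

12.16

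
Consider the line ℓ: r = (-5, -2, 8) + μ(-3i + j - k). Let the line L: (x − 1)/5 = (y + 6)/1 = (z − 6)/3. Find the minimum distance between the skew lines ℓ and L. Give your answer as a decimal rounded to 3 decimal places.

2.449

L has direction (5, 1, 3) through (1, -6, 6).
Common perpendicular direction n = (-3, 1, -1) × (5, 1, 3) = (4, 4, -8).
With w = (1, -6, 6) − (-5, -2, 8) = (6, -4, -2), w · n = 24.
Distance = |w · n| / |n| = |24| / √96 ≈ 2.449.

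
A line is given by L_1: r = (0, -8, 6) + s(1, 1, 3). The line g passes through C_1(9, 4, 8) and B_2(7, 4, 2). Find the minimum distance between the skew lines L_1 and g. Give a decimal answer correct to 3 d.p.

7.906

A direction vector for g is B_2 − C_1 = (-2, 0, -6).
Common perpendicular direction n = (1, 1, 3) × (-2, 0, -6) = (-6, 0, 2).
With w = (9, 4, 8) − (0, -8, 6) = (9, 12, 2), w · n = -50.
Distance = |w · n| / |n| = |-50| / √40 ≈ 7.906.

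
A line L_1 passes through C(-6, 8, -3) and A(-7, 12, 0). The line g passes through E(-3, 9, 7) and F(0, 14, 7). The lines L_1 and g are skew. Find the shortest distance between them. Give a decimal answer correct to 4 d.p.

A direction vector for L_1 is A − C = (-1, 4, 3).
A direction vector for g is F − E = (3, 5, 0).
Common perpendicular direction n = (-1, 4, 3) × (3, 5, 0) = (-15, 9, -17).
With w = (-3, 9, 7) − (-6, 8, -3) = (3, 1, 10), w · n = -206.
Distance = |w · n| / |n| = |-206| / √595 ≈ 8.4452.

8.4452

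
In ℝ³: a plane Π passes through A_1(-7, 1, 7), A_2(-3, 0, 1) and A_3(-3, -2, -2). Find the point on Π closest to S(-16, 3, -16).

(-7, -9, -8)

A_1A_2 = (4, -1, -6), A_1A_3 = (4, -3, -9); a normal to Π is A_1A_2 × A_1A_3 = (-9, 12, -8).
Using A_1: Π has equation -9x + 12y - 8z = 19.
Foot = S − λn with λ = (n·S − d)/|n|² = (308 − 19)/289 = 1.
Foot = (-16, 3, -16) − 1·(-9, 12, -8) = (-7, -9, -8).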